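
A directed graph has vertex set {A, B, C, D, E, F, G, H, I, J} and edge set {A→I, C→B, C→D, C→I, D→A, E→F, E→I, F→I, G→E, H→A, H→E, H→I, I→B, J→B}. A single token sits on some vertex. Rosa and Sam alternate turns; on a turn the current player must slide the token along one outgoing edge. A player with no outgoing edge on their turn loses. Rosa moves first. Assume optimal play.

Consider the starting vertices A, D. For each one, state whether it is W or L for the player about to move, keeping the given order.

Positions with no move are L. A position that does have a move is losing for the player to move precisely when every available move leads to a winning position for the opponent. Fill in the labels:
Every edge goes from a vertex to one that appears earlier in the order B, I, F, A, D, J, E, C, H, G, so processing vertices in that order labels each vertex after all of its successors.
B: no outgoing edge → L
I: can move to B, which is L ⇒ W
F: the only move is to I(W), a W ⇒ L
A: the only move is to I(W), a W ⇒ L
D: can move to A, which is L ⇒ W
J: can move to B, which is L ⇒ W
E: can move to F, which is L ⇒ W
C: can move to B, which is L ⇒ W
H: can move to A, which is L ⇒ W
G: the only move is to E(W), a W ⇒ L

A: L, D: W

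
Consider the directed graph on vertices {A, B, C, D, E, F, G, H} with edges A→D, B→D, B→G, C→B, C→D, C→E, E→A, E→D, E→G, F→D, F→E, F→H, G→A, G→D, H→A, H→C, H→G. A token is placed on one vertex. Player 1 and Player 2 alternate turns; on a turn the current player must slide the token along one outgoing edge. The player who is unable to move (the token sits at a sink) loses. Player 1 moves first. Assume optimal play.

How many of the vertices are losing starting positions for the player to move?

Build the W/L table. Terminal = L. A non-terminal position is W if it has a move to some L; otherwise it is L.
Every edge goes from a vertex to one that appears earlier in the order D, A, G, E, B, C, H, F, so processing vertices in that order labels each vertex after all of its successors.
D: no outgoing edge → L
A: reaches L-position D → W
G: reaches L-position D → W
E: reaches L-position D → W
B: reaches L-position D → W
C: reaches L-position D → W
H: only reaches C(W), G(W), A(W), all W → L
F: reaches L-position H → W
The L vertices are D, H; that is 2 in all.

2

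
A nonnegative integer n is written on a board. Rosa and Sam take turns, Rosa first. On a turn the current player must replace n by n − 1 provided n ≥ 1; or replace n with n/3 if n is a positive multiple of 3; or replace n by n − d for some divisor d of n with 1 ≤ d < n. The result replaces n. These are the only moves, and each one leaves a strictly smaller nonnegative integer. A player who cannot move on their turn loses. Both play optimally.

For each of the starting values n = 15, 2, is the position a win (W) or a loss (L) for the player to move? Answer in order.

15: W, 2: L

Compute win/loss labels from the base case upward. A position with no move is L. Any other position is W if it can reach an L in one move, else L.
n=0: no move → L
n=1: →0(L), so W
n=2: →1(W) only, which is W, so L
n=3: →2(L), so W
n=4: →2(L), so W
n=5: →4(W) only, which is W, so L
n=6: →2(L), so W
n=7: →6(W) only, which is W, so L
n=8: →7(L), so W
n=9: →3(W), 6(W), 8(W) — all W, so L
n=10: →5(L), so W
n=11: →10(W) only, which is W, so L
n=12: →9(L), so W
n=13: →12(W) only, which is W, so L
n=14: →7(L), so W
n=15: →5(L), so W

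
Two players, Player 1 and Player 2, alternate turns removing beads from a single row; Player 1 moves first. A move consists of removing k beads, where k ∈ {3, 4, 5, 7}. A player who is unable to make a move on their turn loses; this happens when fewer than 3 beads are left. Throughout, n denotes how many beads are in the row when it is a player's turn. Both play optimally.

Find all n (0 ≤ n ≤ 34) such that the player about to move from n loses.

Positions with no move are L. A position that does have a move is losing for the player to move precisely when every available move leads to a winning position for the opponent. Fill in the labels:
n=0: no move → L
n=1: no move → L
n=2: no move → L
n=3: →0(L), so W
n=4: →1(L), so W
n=5: →2(L), so W
n=6: →2(L), so W
n=7: →2(L), so W
n=8: →1(L), so W
n=9: →2(L), so W
n=10: →7(W), 6(W), 5(W), 3(W) — all W, so L
n=11: →8(W), 7(W), 6(W), 4(W) — all W, so L
n=12: →9(W), 8(W), 7(W), 5(W) — all W, so L
n=13: →10(L), so W
n=14: →11(L), so W
n=15: →12(L), so W
n=16: →12(L), so W
n=17: →12(L), so W
n=18: →11(L), so W
n=19: →12(L), so W
n=20: →17(W), 16(W), 15(W), 13(W) — all W, so L
n=21: →18(W), 17(W), 16(W), 14(W) — all W, so L
n=22: →19(W), 18(W), 17(W), 15(W) — all W, so L
n=23: →20(L), so W
n=24: →21(L), so W
n=25: →22(L), so W
n=26: →22(L), so W
n=27: →22(L), so W
n=28: →21(L), so W
n=29: →22(L), so W
n=30: →27(W), 26(W), 25(W), 23(W) — all W, so L
n=31: →28(W), 27(W), 26(W), 24(W) — all W, so L
n=32: →29(W), 28(W), 27(W), 25(W) — all W, so L
n=33: →30(L), so W
n=34: →31(L), so W
Reading off the rows marked L gives the requested list; there are 12 such values of n.

0, 1, 2, 10, 11, 12, 20, 21, 22, 30, 31, 32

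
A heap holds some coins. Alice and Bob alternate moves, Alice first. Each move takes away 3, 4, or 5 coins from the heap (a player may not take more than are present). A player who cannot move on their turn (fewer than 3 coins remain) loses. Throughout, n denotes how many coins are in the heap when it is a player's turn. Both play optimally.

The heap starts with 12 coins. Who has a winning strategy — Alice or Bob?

Alice wins.

Use the standard recursion: the mover loses at a terminal position; elsewhere, the mover wins exactly when some move hands the opponent an L position.
n=0: no move → L
n=1: no move → L
n=2: no move → L
n=3: reaches L-position 0 → W
n=4: reaches L-position 1 → W
n=5: reaches L-position 2 → W
n=6: reaches L-position 2 → W
n=7: reaches L-position 2 → W
n=8: only reaches 5(W), 4(W), 3(W), all W → L
n=9: only reaches 6(W), 5(W), 4(W), all W → L
n=10: only reaches 7(W), 6(W), 5(W), all W → L
n=11: reaches L-position 8 → W
n=12: reaches L-position 9 → W
The starting position 12 is W: Alice should remove 3, leaving 9, handing over an L position.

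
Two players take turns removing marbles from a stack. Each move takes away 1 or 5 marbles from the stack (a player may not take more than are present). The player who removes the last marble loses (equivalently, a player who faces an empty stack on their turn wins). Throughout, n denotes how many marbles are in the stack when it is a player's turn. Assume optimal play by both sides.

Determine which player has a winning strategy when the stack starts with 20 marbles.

Build the W/L table. Terminal = W. A non-terminal position is W if it has a move to some L; otherwise it is L.
n=0: no move; the opponent has just taken the last marble and therefore loses → W
n=1: →0(W) only, which is W, so L
n=2: →1(L), so W
n=3: →2(W) only, which is W, so L
n=4: →3(L), so W
n=5: →4(W), 0(W) — all W, so L
n=6: →5(L), so W
n=7: →6(W), 2(W) — all W, so L
n=8: →7(L), so W
n=9: →8(W), 4(W) — all W, so L
n=10: →9(L), so W
n=11: →10(W), 6(W) — all W, so L
n=12: →11(L), so W
n=13: →12(W), 8(W) — all W, so L
n=14: →13(L), so W
n=15: →14(W), 10(W) — all W, so L
n=16: →15(L), so W
n=17: →16(W), 12(W) — all W, so L
n=18: →17(L), so W
n=19: →18(W), 14(W) — all W, so L
n=20: →19(L), so W
From 20 the player to move can remove 1, leaving 19, reaching an L position.

The first player wins.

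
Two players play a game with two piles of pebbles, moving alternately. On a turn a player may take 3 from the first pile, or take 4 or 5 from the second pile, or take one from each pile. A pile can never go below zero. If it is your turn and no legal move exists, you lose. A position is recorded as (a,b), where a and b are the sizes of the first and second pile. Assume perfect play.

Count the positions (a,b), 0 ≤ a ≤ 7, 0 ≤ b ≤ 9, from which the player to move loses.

Positions with no move are L. A position that does have a move is losing for the player to move precisely when every available move leads to a winning position for the opponent. Fill in the labels:
Every move lowers a or b (never raises either), so fill the grid row by row in increasing a, and left to right within a row: each cell's successors are then already labelled.
      b=0  b=1  b=2  b=3  b=4  b=5  b=6  b=7  b=8  b=9
a=0:    L    L    L    L    W    W    W    W    W    L
a=1:    L    W    W    W    W    W    L    L    L    L
a=2:    L    W    L    L    W    W    W    W    W    W
a=3:    W    W    W    W    W    L    L    L    L    W
a=4:    W    L    L    L    L    W    W    W    W    W
a=5:    W    L    W    W    W    W    W    L    L    L
a=6:    L    L    W    L    W    W    W    W    W    W
a=7:    L    W    W    W    W    W    L    L    L    L
Cells with no legal move (terminal, hence L): (0,0), (0,1), (0,2), (0,3), (1,0), (2,0).
The remaining L cells, each justified by listing all of its moves:
(0,9): L (options (0,5)(W), (0,4)(W) are all W)
(1,6): L (options (1,2)(W), (1,1)(W), (0,5)(W) are all W)
(1,7): L (options (1,3)(W), (1,2)(W), (0,6)(W) are all W)
(1,8): L (options (1,4)(W), (1,3)(W), (0,7)(W) are all W)
(1,9): L (options (1,5)(W), (1,4)(W), (0,8)(W) are all W)
(2,2): L (sole option (1,1)(W) is W)
(2,3): L (sole option (1,2)(W) is W)
(3,5): L (options (0,5)(W), (3,1)(W), (3,0)(W), (2,4)(W) are all W)
(3,6): L (options (0,6)(W), (3,2)(W), (3,1)(W), (2,5)(W) are all W)
(3,7): L (options (0,7)(W), (3,3)(W), (3,2)(W), (2,6)(W) are all W)
(3,8): L (options (0,8)(W), (3,4)(W), (3,3)(W), (2,7)(W) are all W)
(4,1): L (options (1,1)(W), (3,0)(W) are all W)
(4,2): L (options (1,2)(W), (3,1)(W) are all W)
(4,3): L (options (1,3)(W), (3,2)(W) are all W)
(4,4): L (options (1,4)(W), (4,0)(W), (3,3)(W) are all W)
(5,1): L (options (2,1)(W), (4,0)(W) are all W)
(5,7): L (options (2,7)(W), (5,3)(W), (5,2)(W), (4,6)(W) are all W)
(5,8): L (options (2,8)(W), (5,4)(W), (5,3)(W), (4,7)(W) are all W)
(5,9): L (options (2,9)(W), (5,5)(W), (5,4)(W), (4,8)(W) are all W)
(6,0): L (sole option (3,0)(W) is W)
(6,1): L (options (3,1)(W), (5,0)(W) are all W)
(6,3): L (options (3,3)(W), (5,2)(W) are all W)
(7,0): L (sole option (4,0)(W) is W)
(7,6): L (options (4,6)(W), (7,2)(W), (7,1)(W), (6,5)(W) are all W)
(7,7): L (options (4,7)(W), (7,3)(W), (7,2)(W), (6,6)(W) are all W)
(7,8): L (options (4,8)(W), (7,4)(W), (7,3)(W), (6,7)(W) are all W)
(7,9): L (options (4,9)(W), (7,5)(W), (7,4)(W), (6,8)(W) are all W)
Every other cell has at least one move into one of the L cells above, so it is W.
L cells per row: a=0: 5, a=1: 5, a=2: 3, a=3: 4, a=4: 4, a=5: 4, a=6: 3, a=7: 5; total 33.

33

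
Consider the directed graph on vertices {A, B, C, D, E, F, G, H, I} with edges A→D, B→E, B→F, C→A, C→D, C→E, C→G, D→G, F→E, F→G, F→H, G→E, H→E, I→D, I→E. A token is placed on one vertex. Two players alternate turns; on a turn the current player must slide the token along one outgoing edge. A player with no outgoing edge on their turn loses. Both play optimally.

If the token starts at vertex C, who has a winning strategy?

Work bottom-up. With no move the player to move loses. Otherwise the position is W if at least one move leads to an L position for the opponent, and L if every move leads to a W.
Every edge goes from a vertex to one that appears earlier in the order E, H, G, F, D, B, A, I, C, so processing vertices in that order labels each vertex after all of its successors.
E: no outgoing edge → L
H: W (go to E, an L position)
G: W (go to E, an L position)
F: W (go to E, an L position)
D: L (sole option G(W) is W)
B: W (go to E, an L position)
A: W (go to D, an L position)
I: W (go to D, an L position)
C: W (go to D, an L position)
From C the player to move can move to D, reaching an L position.

The first player wins.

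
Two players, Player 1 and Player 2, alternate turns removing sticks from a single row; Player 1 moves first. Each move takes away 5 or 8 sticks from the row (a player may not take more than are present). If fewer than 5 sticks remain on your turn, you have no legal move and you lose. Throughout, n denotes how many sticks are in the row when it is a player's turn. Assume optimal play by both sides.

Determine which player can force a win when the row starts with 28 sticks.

Player 2 wins.

Positions with no move are L. A position that does have a move is losing for the player to move precisely when every available move leads to a winning position for the opponent. Fill in the labels:
n=0: no move → L
n=1: no move → L
n=2: no move → L
n=3: no move → L
n=4: no move → L
n=5: →0(L), so W
n=6: →1(L), so W
n=7: →2(L), so W
n=8: →3(L), so W
n=9: →4(L), so W
n=10: →2(L), so W
n=11: →3(L), so W
n=12: →4(L), so W
n=13: →8(W), 5(W) — all W, so L
n=14: →9(W), 6(W) — all W, so L
n=15: →10(W), 7(W) — all W, so L
n=16: →11(W), 8(W) — all W, so L
n=17: →12(W), 9(W) — all W, so L
n=18: →13(L), so W
n=19: →14(L), so W
n=20: →15(L), so W
n=21: →16(L), so W
n=22: →17(L), so W
n=23: →15(L), so W
n=24: →16(L), so W
n=25: →17(L), so W
n=26: →21(W), 18(W) — all W, so L
n=27: →22(W), 19(W) — all W, so L
n=28: →23(W), 20(W) — all W, so L
The starting position 28 is L: whatever Player 1 does, the opponent receives a W position.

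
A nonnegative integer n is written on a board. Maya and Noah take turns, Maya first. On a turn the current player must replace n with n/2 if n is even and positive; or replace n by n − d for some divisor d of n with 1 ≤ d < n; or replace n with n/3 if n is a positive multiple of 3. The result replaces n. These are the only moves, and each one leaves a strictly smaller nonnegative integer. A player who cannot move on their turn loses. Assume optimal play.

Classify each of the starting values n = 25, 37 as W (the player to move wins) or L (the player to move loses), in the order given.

25: L, 37: W

Use the standard recursion: the mover loses at a terminal position; elsewhere, the mover wins exactly when some move hands the opponent an L position.
n=0: no move → L
n=1: no move → L
n=2: reaches L-position 1 → W
n=3: reaches L-position 1 → W
n=4: only reaches 2(W), 3(W), all W → L
n=5: reaches L-position 4 → W
n=6: reaches L-position 4 → W
n=7: only reaches 6(W), which is W → L
n=8: reaches L-position 4 → W
n=9: only reaches 3(W), 6(W), 8(W), all W → L
n=10: reaches L-position 9 → W
n=11: only reaches 10(W), which is W → L
n=12: reaches L-position 4 → W
n=13: only reaches 12(W), which is W → L
n=14: reaches L-position 7 → W
n=15: only reaches 5(W), 10(W), 12(W), 14(W), all W → L
n=16: reaches L-position 15 → W
n=17: only reaches 16(W), which is W → L
n=18: reaches L-position 9 → W
n=19: only reaches 18(W), which is W → L
n=20: reaches L-position 15 → W
n=21: reaches L-position 7 → W
n=22: reaches L-position 11 → W
n=23: only reaches 22(W), which is W → L
n=24: reaches L-position 23 → W
n=25: only reaches 20(W), 24(W), all W → L
n=26: reaches L-position 13 → W
n=27: reaches L-position 9 → W
n=28: only reaches 14(W), 21(W), 24(W), 26(W), 27(W), all W → L
n=29: reaches L-position 28 → W
n=30: reaches L-position 15 → W
n=31: only reaches 30(W), which is W → L
n=32: reaches L-position 28 → W
n=33: reaches L-position 11 → W
n=34: reaches L-position 17 → W
n=35: reaches L-position 28 → W
n=36: only reaches 12(W), 18(W), 24(W), 27(W), 30(W), 32(W), 33(W), 34(W), 35(W), all W → L
n=37: reaches L-position 36 → W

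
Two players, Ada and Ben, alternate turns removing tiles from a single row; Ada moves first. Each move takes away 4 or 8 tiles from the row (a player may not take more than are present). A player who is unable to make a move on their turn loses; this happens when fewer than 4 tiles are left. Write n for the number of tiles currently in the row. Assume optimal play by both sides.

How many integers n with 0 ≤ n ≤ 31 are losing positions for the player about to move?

12

Build the W/L table. Terminal = L. A non-terminal position is W if it has a move to some L; otherwise it is L.
n=0: no move → L
n=1: no move → L
n=2: no move → L
n=3: no move → L
n=4: can move to 0, which is L ⇒ W
n=5: can move to 1, which is L ⇒ W
n=6: can move to 2, which is L ⇒ W
n=7: can move to 3, which is L ⇒ W
n=8: can move to 0, which is L ⇒ W
n=9: can move to 1, which is L ⇒ W
n=10: can move to 2, which is L ⇒ W
n=11: can move to 3, which is L ⇒ W
n=12: moves to 8(W), 4(W); every one is W ⇒ L
n=13: moves to 9(W), 5(W); every one is W ⇒ L
n=14: moves to 10(W), 6(W); every one is W ⇒ L
n=15: moves to 11(W), 7(W); every one is W ⇒ L
n=16: can move to 12, which is L ⇒ W
n=17: can move to 13, which is L ⇒ W
n=18: can move to 14, which is L ⇒ W
n=19: can move to 15, which is L ⇒ W
n=20: can move to 12, which is L ⇒ W
n=21: can move to 13, which is L ⇒ W
n=22: can move to 14, which is L ⇒ W
n=23: can move to 15, which is L ⇒ W
n=24: moves to 20(W), 16(W); every one is W ⇒ L
n=25: moves to 21(W), 17(W); every one is W ⇒ L
n=26: moves to 22(W), 18(W); every one is W ⇒ L
n=27: moves to 23(W), 19(W); every one is W ⇒ L
n=28: can move to 24, which is L ⇒ W
n=29: can move to 25, which is L ⇒ W
n=30: can move to 26, which is L ⇒ W
n=31: can move to 27, which is L ⇒ W
L entries with 0 ≤ n ≤ 31: n = 0, 1, 2, 3, 12, 13, 14, 15, 24, 25, 26, 27; that makes 12.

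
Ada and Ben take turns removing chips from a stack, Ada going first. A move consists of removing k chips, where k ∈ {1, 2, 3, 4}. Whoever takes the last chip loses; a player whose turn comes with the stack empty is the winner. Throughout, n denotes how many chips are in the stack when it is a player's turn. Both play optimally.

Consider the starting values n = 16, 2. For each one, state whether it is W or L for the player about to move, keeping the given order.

Build the W/L table. Terminal = W. A non-terminal position is W if it has a move to some L; otherwise it is L.
n=0: no move; the opponent has just taken the last chip and therefore loses → W
n=1: only reaches 0(W), which is W → L
n=2: reaches L-position 1 → W
n=3: reaches L-position 1 → W
n=4: reaches L-position 1 → W
n=5: reaches L-position 1 → W
n=6: only reaches 5(W), 4(W), 3(W), 2(W), all W → L
n=7: reaches L-position 6 → W
n=8: reaches L-position 6 → W
n=9: reaches L-position 6 → W
n=10: reaches L-position 6 → W
n=11: only reaches 10(W), 9(W), 8(W), 7(W), all W → L
n=12: reaches L-position 11 → W
n=13: reaches L-position 11 → W
n=14: reaches L-position 11 → W
n=15: reaches L-position 11 → W
n=16: only reaches 15(W), 14(W), 13(W), 12(W), all W → L

16: L, 2: W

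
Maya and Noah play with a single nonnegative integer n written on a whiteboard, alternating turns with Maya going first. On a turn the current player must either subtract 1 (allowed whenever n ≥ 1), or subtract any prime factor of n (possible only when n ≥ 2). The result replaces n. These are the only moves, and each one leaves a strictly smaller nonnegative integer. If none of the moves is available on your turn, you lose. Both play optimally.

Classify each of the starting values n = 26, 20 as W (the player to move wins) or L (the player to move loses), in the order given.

26: W, 20: L

Compute win/loss labels from the base case upward. A position with no move is L. Any other position is W if it can reach an L in one move, else L.
n=0: no move → L
n=1: can move to 0, which is L ⇒ W
n=2: can move to 0, which is L ⇒ W
n=3: can move to 0, which is L ⇒ W
n=4: moves to 2(W), 3(W); every one is W ⇒ L
n=5: can move to 0, which is L ⇒ W
n=6: can move to 4, which is L ⇒ W
n=7: can move to 0, which is L ⇒ W
n=8: moves to 6(W), 7(W); every one is W ⇒ L
n=9: can move to 8, which is L ⇒ W
n=10: can move to 8, which is L ⇒ W
n=11: can move to 0, which is L ⇒ W
n=12: moves to 9(W), 10(W), 11(W); every one is W ⇒ L
n=13: can move to 0, which is L ⇒ W
n=14: can move to 12, which is L ⇒ W
n=15: can move to 12, which is L ⇒ W
n=16: moves to 14(W), 15(W); every one is W ⇒ L
n=17: can move to 0, which is L ⇒ W
n=18: can move to 16, which is L ⇒ W
n=19: can move to 0, which is L ⇒ W
n=20: moves to 15(W), 18(W), 19(W); every one is W ⇒ L
n=21: can move to 20, which is L ⇒ W
n=22: can move to 20, which is L ⇒ W
n=23: can move to 0, which is L ⇒ W
n=24: moves to 21(W), 22(W), 23(W); every one is W ⇒ L
n=25: can move to 20, which is L ⇒ W
n=26: can move to 24, which is L ⇒ W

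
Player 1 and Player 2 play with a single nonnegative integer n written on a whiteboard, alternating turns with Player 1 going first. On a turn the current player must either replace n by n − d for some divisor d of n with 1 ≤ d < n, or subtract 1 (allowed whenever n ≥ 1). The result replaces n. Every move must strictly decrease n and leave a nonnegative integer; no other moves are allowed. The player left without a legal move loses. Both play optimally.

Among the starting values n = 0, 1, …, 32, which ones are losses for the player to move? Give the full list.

0, 2, 5, 7, 9, 11, 13, 15, 17, 19, 21, 23, 25, 27, 29, 31

Classify positions by backward induction: terminal positions (no move available) are L. From any other position, the mover wins iff some move reaches an L.
n=0: no move → L
n=1: reaches L-position 0 → W
n=2: only reaches 1(W), which is W → L
n=3: reaches L-position 2 → W
n=4: reaches L-position 2 → W
n=5: only reaches 4(W), which is W → L
n=6: reaches L-position 5 → W
n=7: only reaches 6(W), which is W → L
n=8: reaches L-position 7 → W
n=9: only reaches 6(W), 8(W), all W → L
n=10: reaches L-position 5 → W
n=11: only reaches 10(W), which is W → L
n=12: reaches L-position 9 → W
n=13: only reaches 12(W), which is W → L
n=14: reaches L-position 7 → W
n=15: only reaches 10(W), 12(W), 14(W), all W → L
n=16: reaches L-position 15 → W
n=17: only reaches 16(W), which is W → L
n=18: reaches L-position 9 → W
n=19: only reaches 18(W), which is W → L
n=20: reaches L-position 15 → W
n=21: only reaches 14(W), 18(W), 20(W), all W → L
n=22: reaches L-position 11 → W
n=23: only reaches 22(W), which is W → L
n=24: reaches L-position 21 → W
n=25: only reaches 20(W), 24(W), all W → L
n=26: reaches L-position 13 → W
n=27: only reaches 18(W), 24(W), 26(W), all W → L
n=28: reaches L-position 21 → W
n=29: only reaches 28(W), which is W → L
n=30: reaches L-position 15 → W
n=31: only reaches 30(W), which is W → L
n=32: reaches L-position 31 → W
Reading off the rows marked L gives the requested list; there are 16 such values of n.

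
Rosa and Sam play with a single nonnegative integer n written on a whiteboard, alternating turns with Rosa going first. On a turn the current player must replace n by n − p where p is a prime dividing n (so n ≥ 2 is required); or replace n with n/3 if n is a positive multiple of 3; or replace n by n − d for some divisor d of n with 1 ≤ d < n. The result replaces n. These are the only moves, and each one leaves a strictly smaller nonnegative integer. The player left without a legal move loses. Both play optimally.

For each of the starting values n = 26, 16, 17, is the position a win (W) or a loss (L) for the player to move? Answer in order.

Work bottom-up. With no move the player to move loses. Otherwise the position is W if at least one move leads to an L position for the opponent, and L if every move leads to a W.
n=0: no move → L
n=1: no move → L
n=2: can move to 0, which is L ⇒ W
n=3: can move to 0, which is L ⇒ W
n=4: moves to 2(W), 3(W); every one is W ⇒ L
n=5: can move to 0, which is L ⇒ W
n=6: can move to 4, which is L ⇒ W
n=7: can move to 0, which is L ⇒ W
n=8: can move to 4, which is L ⇒ W
n=9: moves to 3(W), 6(W), 8(W); every one is W ⇒ L
n=10: can move to 9, which is L ⇒ W
n=11: can move to 0, which is L ⇒ W
n=12: can move to 4, which is L ⇒ W
n=13: can move to 0, which is L ⇒ W
n=14: moves to 7(W), 12(W), 13(W); every one is W ⇒ L
n=15: can move to 14, which is L ⇒ W
n=16: can move to 14, which is L ⇒ W
n=17: can move to 0, which is L ⇒ W
n=18: can move to 9, which is L ⇒ W
n=19: can move to 0, which is L ⇒ W
n=20: moves to 10(W), 15(W), 16(W), 18(W), 19(W); every one is W ⇒ L
n=21: can move to 14, which is L ⇒ W
n=22: can move to 20, which is L ⇒ W
n=23: can move to 0, which is L ⇒ W
n=24: can move to 20, which is L ⇒ W
n=25: can move to 20, which is L ⇒ W
n=26: moves to 13(W), 24(W), 25(W); every one is W ⇒ L

26: L, 16: W, 17: W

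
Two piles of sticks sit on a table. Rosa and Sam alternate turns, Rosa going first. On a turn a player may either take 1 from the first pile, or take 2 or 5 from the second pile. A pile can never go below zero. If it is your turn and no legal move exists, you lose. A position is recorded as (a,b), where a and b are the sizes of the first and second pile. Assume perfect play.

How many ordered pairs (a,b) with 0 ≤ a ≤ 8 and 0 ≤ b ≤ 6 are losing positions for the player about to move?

27

Work bottom-up. With no move the player to move loses. Otherwise the position is W if at least one move leads to an L position for the opponent, and L if every move leads to a W.
Every move lowers a or b (never raises either), so fill the grid row by row in increasing a, and left to right within a row: each cell's successors are then already labelled.
      b=0  b=1  b=2  b=3  b=4  b=5  b=6
a=0:    L    L    W    W    L    W    W
a=1:    W    W    L    L    W    W    L
a=2:    L    L    W    W    L    W    W
a=3:    W    W    L    L    W    W    L
a=4:    L    L    W    W    L    W    W
a=5:    W    W    L    L    W    W    L
a=6:    L    L    W    W    L    W    W
a=7:    W    W    L    L    W    W    L
a=8:    L    L    W    W    L    W    W
Cells with no legal move (terminal, hence L): (0,0), (0,1).
The remaining L cells, each justified by listing all of its moves:
(0,4): the only move is to (0,2)(W), a W ⇒ L
(1,2): moves to (0,2)(W), (1,0)(W); every one is W ⇒ L
(1,3): moves to (0,3)(W), (1,1)(W); every one is W ⇒ L
(1,6): moves to (0,6)(W), (1,4)(W), (1,1)(W); every one is W ⇒ L
(2,0): the only move is to (1,0)(W), a W ⇒ L
(2,1): the only move is to (1,1)(W), a W ⇒ L
(2,4): moves to (1,4)(W), (2,2)(W); every one is W ⇒ L
(3,2): moves to (2,2)(W), (3,0)(W); every one is W ⇒ L
(3,3): moves to (2,3)(W), (3,1)(W); every one is W ⇒ L
(3,6): moves to (2,6)(W), (3,4)(W), (3,1)(W); every one is W ⇒ L
(4,0): the only move is to (3,0)(W), a W ⇒ L
(4,1): the only move is to (3,1)(W), a W ⇒ L
(4,4): moves to (3,4)(W), (4,2)(W); every one is W ⇒ L
(5,2): moves to (4,2)(W), (5,0)(W); every one is W ⇒ L
(5,3): moves to (4,3)(W), (5,1)(W); every one is W ⇒ L
(5,6): moves to (4,6)(W), (5,4)(W), (5,1)(W); every one is W ⇒ L
(6,0): the only move is to (5,0)(W), a W ⇒ L
(6,1): the only move is to (5,1)(W), a W ⇒ L
(6,4): moves to (5,4)(W), (6,2)(W); every one is W ⇒ L
(7,2): moves to (6,2)(W), (7,0)(W); every one is W ⇒ L
(7,3): moves to (6,3)(W), (7,1)(W); every one is W ⇒ L
(7,6): moves to (6,6)(W), (7,4)(W), (7,1)(W); every one is W ⇒ L
(8,0): the only move is to (7,0)(W), a W ⇒ L
(8,1): the only move is to (7,1)(W), a W ⇒ L
(8,4): moves to (7,4)(W), (8,2)(W); every one is W ⇒ L
Every other cell has at least one move into one of the L cells above, so it is W.
L cells per row: a=0: 3, a=1: 3, a=2: 3, a=3: 3, a=4: 3, a=5: 3, a=6: 3, a=7: 3, a=8: 3; total 27.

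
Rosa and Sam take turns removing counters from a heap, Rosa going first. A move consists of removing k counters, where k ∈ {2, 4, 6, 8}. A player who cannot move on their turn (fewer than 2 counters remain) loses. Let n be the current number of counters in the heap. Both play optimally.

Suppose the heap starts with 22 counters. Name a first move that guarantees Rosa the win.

Remove 2, leaving 20.

Use the standard recursion: the mover loses at a terminal position; elsewhere, the mover wins exactly when some move hands the opponent an L position.
n=0: no move → L
n=1: no move → L
n=2: →0(L), so W
n=3: →1(L), so W
n=4: →0(L), so W
n=5: →1(L), so W
n=6: →0(L), so W
n=7: →1(L), so W
n=8: →0(L), so W
n=9: →1(L), so W
n=10: →8(W), 6(W), 4(W), 2(W) — all W, so L
n=11: →9(W), 7(W), 5(W), 3(W) — all W, so L
n=12: →10(L), so W
n=13: →11(L), so W
n=14: →10(L), so W
n=15: →11(L), so W
n=16: →10(L), so W
n=17: →11(L), so W
n=18: →10(L), so W
n=19: →11(L), so W
n=20: →18(W), 16(W), 14(W), 12(W) — all W, so L
n=21: →19(W), 17(W), 15(W), 13(W) — all W, so L
n=22: →20(L), so W
From 22, the L positions reachable in one move are: 20.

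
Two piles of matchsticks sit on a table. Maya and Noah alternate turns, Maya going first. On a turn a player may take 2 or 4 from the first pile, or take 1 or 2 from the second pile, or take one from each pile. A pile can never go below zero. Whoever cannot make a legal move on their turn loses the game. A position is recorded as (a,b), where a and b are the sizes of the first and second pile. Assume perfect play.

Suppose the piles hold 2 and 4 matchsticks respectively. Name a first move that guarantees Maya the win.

Move to (2,2).

Positions with no move are L. A position that does have a move is losing for the player to move precisely when every available move leads to a winning position for the opponent. Fill in the labels:
No move ever increases a pile, so every position that can arise here has a ≤ 2 and b ≤ 4; it is enough to label the cells with 0 ≤ a ≤ 2 and 0 ≤ b ≤ 4.
Every move lowers a or b (never raises either), so fill the grid row by row in increasing a, and left to right within a row: each cell's successors are then already labelled.
      b=0  b=1  b=2  b=3  b=4
a=0:    L    W    W    L    W
a=1:    L    W    W    L    W
a=2:    W    W    L    W    W
Cells with no legal move (terminal, hence L): (0,0), (1,0).
The remaining L cells, each justified by listing all of its moves:
(0,3): L (options (0,2)(W), (0,1)(W) are all W)
(1,3): L (options (1,2)(W), (1,1)(W), (0,2)(W) are all W)
(2,2): L (options (0,2)(W), (2,1)(W), (2,0)(W), (1,1)(W) are all W)
Every other cell has at least one move into one of the L cells above, so it is W.
From (2,4), the L positions reachable in one move are: (2,2), (1,3). Any move reaching one of these is winning.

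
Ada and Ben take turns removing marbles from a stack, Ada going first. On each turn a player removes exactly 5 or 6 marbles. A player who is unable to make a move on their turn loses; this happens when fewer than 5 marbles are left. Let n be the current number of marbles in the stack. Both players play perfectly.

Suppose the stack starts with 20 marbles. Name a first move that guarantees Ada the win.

Remove 5, leaving 15.

Build the W/L table. Terminal = L. A non-terminal position is W if it has a move to some L; otherwise it is L.
n=0: no move → L
n=1: no move → L
n=2: no move → L
n=3: no move → L
n=4: no move → L
n=5: reaches L-position 0 → W
n=6: reaches L-position 1 → W
n=7: reaches L-position 2 → W
n=8: reaches L-position 3 → W
n=9: reaches L-position 4 → W
n=10: reaches L-position 4 → W
n=11: only reaches 6(W), 5(W), all W → L
n=12: only reaches 7(W), 6(W), all W → L
n=13: only reaches 8(W), 7(W), all W → L
n=14: only reaches 9(W), 8(W), all W → L
n=15: only reaches 10(W), 9(W), all W → L
n=16: reaches L-position 11 → W
n=17: reaches L-position 12 → W
n=18: reaches L-position 13 → W
n=19: reaches L-position 14 → W
n=20: reaches L-position 15 → W
From 20, the L positions reachable in one move are: 15, 14. Any move reaching one of these is winning.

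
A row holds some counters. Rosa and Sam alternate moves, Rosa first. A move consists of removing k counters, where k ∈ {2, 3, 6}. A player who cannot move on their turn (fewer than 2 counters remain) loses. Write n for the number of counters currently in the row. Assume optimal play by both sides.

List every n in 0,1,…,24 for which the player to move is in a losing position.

Use the standard recursion: the mover loses at a terminal position; elsewhere, the mover wins exactly when some move hands the opponent an L position.
n=0: no move → L
n=1: no move → L
n=2: can move to 0, which is L ⇒ W
n=3: can move to 1, which is L ⇒ W
n=4: can move to 1, which is L ⇒ W
n=5: moves to 3(W), 2(W); every one is W ⇒ L
n=6: can move to 0, which is L ⇒ W
n=7: can move to 5, which is L ⇒ W
n=8: can move to 5, which is L ⇒ W
n=9: moves to 7(W), 6(W), 3(W); every one is W ⇒ L
n=10: moves to 8(W), 7(W), 4(W); every one is W ⇒ L
n=11: can move to 9, which is L ⇒ W
n=12: can move to 10, which is L ⇒ W
n=13: can move to 10, which is L ⇒ W
n=14: moves to 12(W), 11(W), 8(W); every one is W ⇒ L
n=15: can move to 9, which is L ⇒ W
n=16: can move to 14, which is L ⇒ W
n=17: can move to 14, which is L ⇒ W
n=18: moves to 16(W), 15(W), 12(W); every one is W ⇒ L
n=19: moves to 17(W), 16(W), 13(W); every one is W ⇒ L
n=20: can move to 18, which is L ⇒ W
n=21: can move to 19, which is L ⇒ W
n=22: can move to 19, which is L ⇒ W
n=23: moves to 21(W), 20(W), 17(W); every one is W ⇒ L
n=24: can move to 18, which is L ⇒ W
Reading off the rows marked L gives the requested list; there are 9 such values of n.

0, 1, 5, 9, 10, 14, 18, 19, 23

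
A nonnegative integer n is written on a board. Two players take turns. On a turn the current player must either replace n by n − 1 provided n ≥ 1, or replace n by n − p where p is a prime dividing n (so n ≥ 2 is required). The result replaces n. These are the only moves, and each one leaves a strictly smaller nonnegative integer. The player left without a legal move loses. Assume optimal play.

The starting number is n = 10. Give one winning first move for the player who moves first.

Move to 8.

Positions with no move are L. A position that does have a move is losing for the player to move precisely when every available move leads to a winning position for the opponent. Fill in the labels:
n=0: no move → L
n=1: can move to 0, which is L ⇒ W
n=2: can move to 0, which is L ⇒ W
n=3: can move to 0, which is L ⇒ W
n=4: moves to 2(W), 3(W); every one is W ⇒ L
n=5: can move to 0, which is L ⇒ W
n=6: can move to 4, which is L ⇒ W
n=7: can move to 0, which is L ⇒ W
n=8: moves to 6(W), 7(W); every one is W ⇒ L
n=9: can move to 8, which is L ⇒ W
n=10: can move to 8, which is L ⇒ W
From 10, the L positions reachable in one move are: 8.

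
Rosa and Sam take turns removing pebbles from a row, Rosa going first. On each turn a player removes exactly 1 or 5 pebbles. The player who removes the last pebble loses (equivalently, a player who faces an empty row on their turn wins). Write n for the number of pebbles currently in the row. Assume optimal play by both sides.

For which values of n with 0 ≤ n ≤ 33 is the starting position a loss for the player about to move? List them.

1, 3, 5, 7, 9, 11, 13, 15, 17, 19, 21, 23, 25, 27, 29, 31, 33

Compute win/loss labels from the base case upward. A position with no move is W. Any other position is W if it can reach an L in one move, else L.
n=0: no move; the opponent has just taken the last pebble and therefore loses → W
n=1: L (sole option 0(W) is W)
n=2: W (go to 1, an L position)
n=3: L (sole option 2(W) is W)
n=4: W (go to 3, an L position)
n=5: L (options 4(W), 0(W) are all W)
n=6: W (go to 5, an L position)
n=7: L (options 6(W), 2(W) are all W)
n=8: W (go to 7, an L position)
n=9: L (options 8(W), 4(W) are all W)
n=10: W (go to 9, an L position)
n=11: L (options 10(W), 6(W) are all W)
n=12: W (go to 11, an L position)
n=13: L (options 12(W), 8(W) are all W)
n=14: W (go to 13, an L position)
n=15: L (options 14(W), 10(W) are all W)
n=16: W (go to 15, an L position)
n=17: L (options 16(W), 12(W) are all W)
n=18: W (go to 17, an L position)
n=19: L (options 18(W), 14(W) are all W)
n=20: W (go to 19, an L position)
n=21: L (options 20(W), 16(W) are all W)
n=22: W (go to 21, an L position)
n=23: L (options 22(W), 18(W) are all W)
n=24: W (go to 23, an L position)
n=25: L (options 24(W), 20(W) are all W)
n=26: W (go to 25, an L position)
n=27: L (options 26(W), 22(W) are all W)
n=28: W (go to 27, an L position)
n=29: L (options 28(W), 24(W) are all W)
n=30: W (go to 29, an L position)
n=31: L (options 30(W), 26(W) are all W)
n=32: W (go to 31, an L position)
n=33: L (options 32(W), 28(W) are all W)
Reading off the rows marked L gives the requested list; there are 17 such values of n.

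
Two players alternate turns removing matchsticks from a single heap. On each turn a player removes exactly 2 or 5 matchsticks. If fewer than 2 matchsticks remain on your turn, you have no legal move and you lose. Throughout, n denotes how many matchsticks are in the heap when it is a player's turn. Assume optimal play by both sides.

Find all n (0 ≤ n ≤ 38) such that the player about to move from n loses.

0, 1, 4, 7, 8, 11, 14, 15, 18, 21, 22, 25, 28, 29, 32, 35, 36

Build the W/L table. Terminal = L. A non-terminal position is W if it has a move to some L; otherwise it is L.
n=0: no move → L
n=1: no move → L
n=2: reaches L-position 0 → W
n=3: reaches L-position 1 → W
n=4: only reaches 2(W), which is W → L
n=5: reaches L-position 0 → W
n=6: reaches L-position 4 → W
n=7: only reaches 5(W), 2(W), all W → L
n=8: only reaches 6(W), 3(W), all W → L
n=9: reaches L-position 7 → W
n=10: reaches L-position 8 → W
n=11: only reaches 9(W), 6(W), all W → L
n=12: reaches L-position 7 → W
n=13: reaches L-position 11 → W
n=14: only reaches 12(W), 9(W), all W → L
n=15: only reaches 13(W), 10(W), all W → L
n=16: reaches L-position 14 → W
n=17: reaches L-position 15 → W
n=18: only reaches 16(W), 13(W), all W → L
n=19: reaches L-position 14 → W
n=20: reaches L-position 18 → W
n=21: only reaches 19(W), 16(W), all W → L
n=22: only reaches 20(W), 17(W), all W → L
n=23: reaches L-position 21 → W
n=24: reaches L-position 22 → W
n=25: only reaches 23(W), 20(W), all W → L
n=26: reaches L-position 21 → W
n=27: reaches L-position 25 → W
n=28: only reaches 26(W), 23(W), all W → L
n=29: only reaches 27(W), 24(W), all W → L
n=30: reaches L-position 28 → W
n=31: reaches L-position 29 → W
n=32: only reaches 30(W), 27(W), all W → L
n=33: reaches L-position 28 → W
n=34: reaches L-position 32 → W
n=35: only reaches 33(W), 30(W), all W → L
n=36: only reaches 34(W), 31(W), all W → L
n=37: reaches L-position 35 → W
n=38: reaches L-position 36 → W
Reading off the rows marked L gives the requested list; there are 17 such values of n.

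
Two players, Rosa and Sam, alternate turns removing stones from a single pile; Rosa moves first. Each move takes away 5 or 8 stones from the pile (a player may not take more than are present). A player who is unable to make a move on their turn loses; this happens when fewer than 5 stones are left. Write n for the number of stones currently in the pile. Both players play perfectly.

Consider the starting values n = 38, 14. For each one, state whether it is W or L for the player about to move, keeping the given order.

Work bottom-up. With no move the player to move loses. Otherwise the position is W if at least one move leads to an L position for the opponent, and L if every move leads to a W.
n=0: no move → L
n=1: no move → L
n=2: no move → L
n=3: no move → L
n=4: no move → L
n=5: reaches L-position 0 → W
n=6: reaches L-position 1 → W
n=7: reaches L-position 2 → W
n=8: reaches L-position 3 → W
n=9: reaches L-position 4 → W
n=10: reaches L-position 2 → W
n=11: reaches L-position 3 → W
n=12: reaches L-position 4 → W
n=13: only reaches 8(W), 5(W), all W → L
n=14: only reaches 9(W), 6(W), all W → L
n=15: only reaches 10(W), 7(W), all W → L
n=16: only reaches 11(W), 8(W), all W → L
n=17: only reaches 12(W), 9(W), all W → L
n=18: reaches L-position 13 → W
n=19: reaches L-position 14 → W
n=20: reaches L-position 15 → W
n=21: reaches L-position 16 → W
n=22: reaches L-position 17 → W
n=23: reaches L-position 15 → W
n=24: reaches L-position 16 → W
n=25: reaches L-position 17 → W
n=26: only reaches 21(W), 18(W), all W → L
n=27: only reaches 22(W), 19(W), all W → L
n=28: only reaches 23(W), 20(W), all W → L
n=29: only reaches 24(W), 21(W), all W → L
n=30: only reaches 25(W), 22(W), all W → L
n=31: reaches L-position 26 → W
n=32: reaches L-position 27 → W
n=33: reaches L-position 28 → W
n=34: reaches L-position 29 → W
n=35: reaches L-position 30 → W
n=36: reaches L-position 28 → W
n=37: reaches L-position 29 → W
n=38: reaches L-position 30 → W

38: W, 14: L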